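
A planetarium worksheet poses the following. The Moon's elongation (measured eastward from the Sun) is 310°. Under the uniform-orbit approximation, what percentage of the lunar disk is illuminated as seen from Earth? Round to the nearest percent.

18%

Half-versine of 310°: (1 − 0.643)/2 = 0.179, i.e. 18%.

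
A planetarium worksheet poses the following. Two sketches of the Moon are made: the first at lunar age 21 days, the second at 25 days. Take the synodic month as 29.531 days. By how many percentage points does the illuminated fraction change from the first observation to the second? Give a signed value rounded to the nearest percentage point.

-41 percentage points

First observation: θ = 360°·21/29.531 = 256.0°, so f = 0.621.
Second observation: θ = 304.8°, f = 0.215.
Δf = 0.215 − 0.621 = -0.406, i.e. -41 pp.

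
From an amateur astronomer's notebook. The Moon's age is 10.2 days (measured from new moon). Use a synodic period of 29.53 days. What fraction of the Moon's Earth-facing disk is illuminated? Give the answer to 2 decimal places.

0.78

Phase angle: θ = 360°·(10.2 d)/(29.53 d) = 124.3°.
Illuminated fraction = (1 − cos 124.3°)/2 = (1 − (-0.564))/2 ≈ 0.782.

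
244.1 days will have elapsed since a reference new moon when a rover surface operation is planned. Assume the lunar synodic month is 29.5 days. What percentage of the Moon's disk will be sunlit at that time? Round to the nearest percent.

58%

244.1/29.5 = 8.275 lunations, so 8 complete cycles and 8.10 d into the next.
Elongation θ = 360° × 8.10/29.5 ≈ 98.8°.
cos 98.8° = (-0.154), so f = (1 − (-0.154))/2 = 0.577, so 58%.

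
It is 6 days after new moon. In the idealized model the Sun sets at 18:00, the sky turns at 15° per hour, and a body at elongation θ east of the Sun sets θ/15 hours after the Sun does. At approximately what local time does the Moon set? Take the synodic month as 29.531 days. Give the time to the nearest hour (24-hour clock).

The Moon has covered 6/29.531 of its cycle, so θ ≈ 360° × 6/29.531 = 73.1°.
Delay after the Sun = 73.1° / (15°/h) ≈ 4.88 h.
18:00 + 4.88 h ≈ 22:53 → 23:00 to the nearest hour.

23:00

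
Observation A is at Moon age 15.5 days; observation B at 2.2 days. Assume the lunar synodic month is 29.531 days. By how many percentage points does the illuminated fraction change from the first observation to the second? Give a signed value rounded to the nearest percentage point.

-94 percentage points

First observation: θ = 360°·15.5/29.531 = 189.0°, so f = 0.994.
Second observation: θ = 26.8°, f = 0.054.
Δf = 0.054 − 0.994 = -0.940, i.e. -94 pp.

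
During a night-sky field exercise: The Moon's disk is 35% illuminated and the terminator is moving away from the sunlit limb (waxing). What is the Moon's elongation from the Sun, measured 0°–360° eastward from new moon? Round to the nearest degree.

73°

Invert f = (1 − cos θ)/2 to get cos θ = 1 − 2(0.35) = 0.300, hence θ₀ = arccos 0.300 = 72.5°.
Before full moon the principal value applies: θ = 72.5°.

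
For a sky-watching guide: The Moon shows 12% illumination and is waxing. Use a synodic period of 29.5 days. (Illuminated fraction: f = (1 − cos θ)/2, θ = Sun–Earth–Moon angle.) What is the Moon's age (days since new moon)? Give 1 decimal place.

3.3 days

From f = (1 − cos θ)/2: cos θ = 1 − 2×0.12 = 0.760; arccos → 40.5°.
Before full moon the principal value applies: θ = 40.5°.
Age = 29.5 × 40.5°/360° ≈ 3.32 days.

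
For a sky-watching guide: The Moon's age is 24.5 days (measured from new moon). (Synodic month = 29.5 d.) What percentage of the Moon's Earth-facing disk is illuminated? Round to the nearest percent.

Elongation θ = 360° × 24.5/29.5 ≈ 299.0°.
Illuminated fraction = (1 − cos 299.0°)/2 = (1 − 0.485)/2 ≈ 0.258, so 26%.

26%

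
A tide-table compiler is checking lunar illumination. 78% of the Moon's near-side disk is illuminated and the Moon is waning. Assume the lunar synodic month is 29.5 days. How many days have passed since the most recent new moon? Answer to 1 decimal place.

19.3 days

From f = (1 − cos θ)/2: cos θ = 1 − 2×0.78 = -0.560; arccos → 124.1°.
Since the Moon is past full (waning), take the reflex angle: θ = 360° − 124.1° = 235.9°.
Age = 29.5 × 235.9°/360° ≈ 19.33 days.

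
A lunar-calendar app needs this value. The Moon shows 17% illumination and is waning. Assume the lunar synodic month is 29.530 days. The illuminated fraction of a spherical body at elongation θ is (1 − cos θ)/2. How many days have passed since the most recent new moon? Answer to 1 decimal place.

From f = (1 − cos θ)/2: cos θ = 1 − 2×0.17 = 0.660; arccos → 48.7°.
Waning ⇒ past full, so θ = 360° − 48.7° = 311.3°.
Age = 29.530 × 311.3°/360° ≈ 25.54 days.

25.5 days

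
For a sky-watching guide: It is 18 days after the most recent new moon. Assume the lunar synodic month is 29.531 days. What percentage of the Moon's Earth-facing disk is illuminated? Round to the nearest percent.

89%

The Moon has covered 18/29.531 of its cycle, so θ ≈ 360° × 18/29.531 = 219.4°.
cos 219.4° = (-0.772), so f = (1 − (-0.772))/2 = 0.886, so 89%.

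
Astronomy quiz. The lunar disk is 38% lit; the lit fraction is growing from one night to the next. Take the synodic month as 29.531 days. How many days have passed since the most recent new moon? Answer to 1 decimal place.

cos θ = 1 − 2f = 0.240, giving a principal value of 76.1°.
The Moon is waxing (0°–180°), so θ = 76.1° directly.
That fraction of the synodic month is 76.1/360 × 29.531 d ≈ 6.24 d.

6.2 days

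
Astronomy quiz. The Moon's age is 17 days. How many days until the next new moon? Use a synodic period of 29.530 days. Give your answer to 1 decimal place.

One full lunation from the last new moon is 29.530 d; remaining = 29.530 − 17 = 12.530 d.

12.5 days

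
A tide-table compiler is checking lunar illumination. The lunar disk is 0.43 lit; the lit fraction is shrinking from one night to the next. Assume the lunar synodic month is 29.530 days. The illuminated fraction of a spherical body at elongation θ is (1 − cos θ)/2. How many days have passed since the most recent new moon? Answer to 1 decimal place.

From f = (1 − cos θ)/2: cos θ = 1 − 2×0.43 = 0.140; arccos → 82.0°.
Since the Moon is past full (waning), take the reflex angle: θ = 360° − 82.0° = 278.0°.
Age = 29.530 × 278.0°/360° ≈ 22.81 days.

22.8 days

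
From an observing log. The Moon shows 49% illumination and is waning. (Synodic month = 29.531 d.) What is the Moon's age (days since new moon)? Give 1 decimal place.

22.2 days

cos θ = 1 − 2f = 0.020, giving a principal value of 88.9°.
Since the Moon is past full (waning), take the reflex angle: θ = 360° − 88.9° = 271.1°.
At 360°/29.531 d per day, 271.1° corresponds to 22.24 days.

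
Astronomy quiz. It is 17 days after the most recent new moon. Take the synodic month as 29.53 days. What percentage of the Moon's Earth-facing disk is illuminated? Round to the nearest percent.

94%

The Moon has covered 17/29.53 of its cycle, so θ ≈ 360° × 17/29.53 = 207.2°.
cos 207.2° = (-0.889), so f = (1 − (-0.889))/2 = 0.945, so 94%.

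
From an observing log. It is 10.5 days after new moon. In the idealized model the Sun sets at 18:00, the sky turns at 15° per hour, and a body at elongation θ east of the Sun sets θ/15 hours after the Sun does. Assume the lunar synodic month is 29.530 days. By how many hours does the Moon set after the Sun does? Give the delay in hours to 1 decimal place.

8.5 h

Phase angle: θ = 360°·(10.5 d)/(29.530 d) = 128.0°.
The Moon trails the Sun by θ/15 = 128.0/15 ≈ 8.53 hours.
So the Moon sets 8.53 h after the Sun.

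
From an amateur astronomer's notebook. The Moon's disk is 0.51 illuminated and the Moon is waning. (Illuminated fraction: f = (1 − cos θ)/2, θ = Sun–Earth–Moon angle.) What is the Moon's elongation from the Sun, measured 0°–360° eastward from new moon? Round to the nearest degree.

269°

From f = (1 − cos θ)/2: cos θ = 1 − 2×0.51 = -0.020; arccos → 91.1°.
A waning Moon lies in 180°–360°, so θ = 360° − 91.1° = 268.9°.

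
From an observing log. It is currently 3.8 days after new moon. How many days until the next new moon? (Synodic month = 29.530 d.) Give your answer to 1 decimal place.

25.7 days

The next new moon completes the synodic month: 29.530 − 3.8 = 25.730 days.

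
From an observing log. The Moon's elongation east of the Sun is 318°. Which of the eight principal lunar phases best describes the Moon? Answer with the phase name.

waning crescent

The waning crescent sector spans roughly 292°–338°; 318° falls inside it.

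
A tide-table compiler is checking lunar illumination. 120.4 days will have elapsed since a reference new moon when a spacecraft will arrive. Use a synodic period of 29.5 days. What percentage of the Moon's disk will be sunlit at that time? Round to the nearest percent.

120.4/29.5 = 4.081 lunations, so 4 complete cycles and 2.40 d into the next.
The Moon has covered 2.40/29.5 of its cycle, so θ ≈ 360° × 2.40/29.5 = 29.3°.
Illuminated fraction = (1 − cos 29.3°)/2 = (1 − 0.872)/2 ≈ 0.064, so 6%.

6%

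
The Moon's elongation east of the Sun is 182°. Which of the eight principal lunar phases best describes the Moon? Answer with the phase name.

The full moon sector spans roughly 158°–202°; 182° falls inside it.

full moon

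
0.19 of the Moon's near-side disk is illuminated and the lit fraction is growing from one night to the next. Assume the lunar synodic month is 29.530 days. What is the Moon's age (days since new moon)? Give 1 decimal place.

Invert f = (1 − cos θ)/2 to get cos θ = 1 − 2(0.19) = 0.620, hence θ₀ = arccos 0.620 = 51.7°.
Before full moon the principal value applies: θ = 51.7°.
At 360°/29.530 d per day, 51.7° corresponds to 4.24 days.

4.2 days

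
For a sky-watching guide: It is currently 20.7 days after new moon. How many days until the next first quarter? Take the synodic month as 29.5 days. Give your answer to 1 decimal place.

First quarter occurs at elongation 90°, i.e. at age 29.5 × 90/360 = 7.375 d.
Already past this cycle's first quarter; the next is at 7.375 + 29.5 = 36.875 d, so 36.875 − 20.7 = 16.175 days.

16.2 days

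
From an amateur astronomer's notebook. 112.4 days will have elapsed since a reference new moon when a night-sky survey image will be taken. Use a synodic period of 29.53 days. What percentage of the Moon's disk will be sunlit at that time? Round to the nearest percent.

33%

112.4 d spans 3 complete synodic months (3 × 29.53 = 88.59 d) plus 23.81 d.
The Moon has covered 23.81/29.53 of its cycle, so θ ≈ 360° × 23.81/29.53 = 290.3°.
With cos θ = 0.346, the lit fraction is (1 − 0.346)/2 ≈ 0.327, so 33%.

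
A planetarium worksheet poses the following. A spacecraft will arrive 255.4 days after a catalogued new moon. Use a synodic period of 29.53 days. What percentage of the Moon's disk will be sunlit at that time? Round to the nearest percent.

255.4/29.53 = 8.649 lunations, so 8 complete cycles and 19.16 d into the next.
Phase angle: θ = 360°·(19.16 d)/(29.53 d) = 233.6°.
With cos θ = (-0.594), the lit fraction is (1 − (-0.594))/2 ≈ 0.797, so 80%.

80%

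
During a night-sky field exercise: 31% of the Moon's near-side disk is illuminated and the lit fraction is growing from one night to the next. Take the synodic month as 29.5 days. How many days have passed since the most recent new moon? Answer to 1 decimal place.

5.5 days

Invert f = (1 − cos θ)/2 to get cos θ = 1 − 2(0.31) = 0.380, hence θ₀ = arccos 0.380 = 67.7°.
Waxing ⇒ before full, so θ = 67.7°.
Age = 29.5 × 67.7°/360° ≈ 5.54 days.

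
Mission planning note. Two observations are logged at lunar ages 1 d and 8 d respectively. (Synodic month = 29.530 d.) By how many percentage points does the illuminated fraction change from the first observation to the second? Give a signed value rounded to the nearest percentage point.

First observation: θ = 360°·1/29.530 = 12.2°, so f = 0.011.
Second observation: θ = 97.5°, f = 0.566.
Δf = 0.566 − 0.011 = +0.554, i.e. +55 pp.

+55 pp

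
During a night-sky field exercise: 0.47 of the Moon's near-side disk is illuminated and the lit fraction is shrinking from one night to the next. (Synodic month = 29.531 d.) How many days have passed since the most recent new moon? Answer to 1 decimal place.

22.4 days

Invert f = (1 − cos θ)/2 to get cos θ = 1 − 2(0.47) = 0.060, hence θ₀ = arccos 0.060 = 86.6°.
Since the Moon is past full (waning), take the reflex angle: θ = 360° − 86.6° = 273.4°.
At 360°/29.531 d per day, 273.4° corresponds to 22.43 days.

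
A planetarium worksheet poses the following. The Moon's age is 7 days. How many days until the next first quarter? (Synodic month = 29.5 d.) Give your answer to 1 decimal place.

First quarter is 0.25 of the way through the cycle: age 0.25 × 29.5 = 7.375 d.
So 0.375 days remain (7.375 − 7).

0.4 days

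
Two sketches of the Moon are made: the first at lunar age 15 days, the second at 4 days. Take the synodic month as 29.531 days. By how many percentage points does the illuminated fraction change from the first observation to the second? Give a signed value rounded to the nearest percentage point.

-83 pp

θ₁ = 360° × 15/29.531 = 182.9°, f₁ = (1 − cos θ₁)/2 = 0.999.
θ₂ = 360° × 4/29.531 = 48.8°, f₂ = (1 − cos θ₂)/2 = 0.170.
Change = f₂ − f₁ = -0.829 → -83 percentage points.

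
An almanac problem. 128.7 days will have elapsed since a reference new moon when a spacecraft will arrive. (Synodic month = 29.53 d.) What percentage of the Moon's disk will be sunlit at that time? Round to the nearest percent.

81%

Reduce mod P: 128.7 − 4×29.53 = 10.58 d into the current lunation.
Phase angle: θ = 360°·(10.58 d)/(29.53 d) = 129.0°.
With cos θ = (-0.629), the lit fraction is (1 − (-0.629))/2 ≈ 0.815, so 81%.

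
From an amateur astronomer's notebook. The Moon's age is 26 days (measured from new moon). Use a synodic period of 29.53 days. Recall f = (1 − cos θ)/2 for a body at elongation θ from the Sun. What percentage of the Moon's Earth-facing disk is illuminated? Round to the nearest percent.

13%

Phase angle: θ = 360°·(26 d)/(29.53 d) = 317.0°.
With cos θ = 0.731, the lit fraction is (1 − 0.731)/2 ≈ 0.135, so 13%.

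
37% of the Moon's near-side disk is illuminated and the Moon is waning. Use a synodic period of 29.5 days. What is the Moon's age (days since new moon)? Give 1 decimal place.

23.4 days

cos θ = 1 − 2f = 0.260, giving a principal value of 74.9°.
Since the Moon is past full (waning), take the reflex angle: θ = 360° − 74.9° = 285.1°.
Age = 29.5 × 285.1°/360° ≈ 23.36 days.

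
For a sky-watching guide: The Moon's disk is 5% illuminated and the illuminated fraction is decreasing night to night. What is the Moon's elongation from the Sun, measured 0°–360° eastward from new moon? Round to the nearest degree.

Invert f = (1 − cos θ)/2 to get cos θ = 1 − 2(0.05) = 0.900, hence θ₀ = arccos 0.900 = 25.8°.
Waning ⇒ past full, so θ = 360° − 25.8° = 334.2°.

334°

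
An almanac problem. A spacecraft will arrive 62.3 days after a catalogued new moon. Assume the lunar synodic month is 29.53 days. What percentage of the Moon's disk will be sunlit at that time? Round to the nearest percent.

62.3 d spans 2 complete synodic months (2 × 29.53 = 59.06 d) plus 3.24 d.
Phase angle: θ = 360°·(3.24 d)/(29.53 d) = 39.5°.
cos 39.5° = 0.772, so f = (1 − 0.772)/2 = 0.114, so 11%.

11%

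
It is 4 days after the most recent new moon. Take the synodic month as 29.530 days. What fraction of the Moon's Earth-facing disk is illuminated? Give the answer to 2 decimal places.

0.17

Elongation θ = 360° × 4/29.530 ≈ 48.8°.
Illuminated fraction = (1 − cos 48.8°)/2 = (1 − 0.659)/2 ≈ 0.170.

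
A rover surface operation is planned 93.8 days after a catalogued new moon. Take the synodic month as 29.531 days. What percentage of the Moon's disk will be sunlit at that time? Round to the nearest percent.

28%

Reduce mod P: 93.8 − 3×29.531 = 5.21 d into the current lunation.
Elongation θ = 360° × 5.21/29.531 ≈ 63.5°.
With cos θ = 0.447, the lit fraction is (1 − 0.447)/2 ≈ 0.277, so 28%.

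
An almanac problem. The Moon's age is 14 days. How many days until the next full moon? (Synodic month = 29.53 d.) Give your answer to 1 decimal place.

0.8 days

Full moon is 0.5 of the way through the cycle: age 0.5 × 29.53 = 14.765 d.
That is 14.765 − 14 = 0.765 days ahead.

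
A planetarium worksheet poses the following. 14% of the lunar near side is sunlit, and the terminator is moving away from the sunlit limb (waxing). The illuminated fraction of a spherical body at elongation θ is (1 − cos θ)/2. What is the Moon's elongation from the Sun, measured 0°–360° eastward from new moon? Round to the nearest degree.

44°

From f = (1 − cos θ)/2: cos θ = 1 − 2×0.14 = 0.720; arccos → 43.9°.
The Moon is waxing (0°–180°), so θ = 43.9° directly.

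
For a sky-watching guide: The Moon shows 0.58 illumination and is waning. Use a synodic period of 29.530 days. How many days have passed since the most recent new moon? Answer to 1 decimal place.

Invert f = (1 − cos θ)/2 to get cos θ = 1 − 2(0.58) = -0.160, hence θ₀ = arccos -0.160 = 99.2°.
Waning ⇒ past full, so θ = 360° − 99.2° = 260.8°.
That fraction of the synodic month is 260.8/360 × 29.530 d ≈ 21.39 d.

21.4 days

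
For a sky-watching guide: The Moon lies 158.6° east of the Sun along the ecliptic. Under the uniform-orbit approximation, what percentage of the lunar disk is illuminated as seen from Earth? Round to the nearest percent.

97%

Half-versine of 158.6°: (1 − (-0.931))/2 = 0.966, i.e. 97%.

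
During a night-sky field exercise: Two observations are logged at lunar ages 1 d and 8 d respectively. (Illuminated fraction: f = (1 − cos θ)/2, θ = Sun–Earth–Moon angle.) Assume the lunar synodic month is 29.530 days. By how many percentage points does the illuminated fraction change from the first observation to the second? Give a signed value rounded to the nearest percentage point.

θ₁ = 360° × 1/29.530 = 12.2°, f₁ = (1 − cos θ₁)/2 = 0.011.
θ₂ = 360° × 8/29.530 = 97.5°, f₂ = (1 − cos θ₂)/2 = 0.566.
Change = f₂ − f₁ = +0.554 → +55 percentage points.

+55 percentage points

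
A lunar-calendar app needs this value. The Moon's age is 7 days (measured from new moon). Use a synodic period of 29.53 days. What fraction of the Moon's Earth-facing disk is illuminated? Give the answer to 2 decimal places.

0.46

Elongation θ = 360° × 7/29.53 ≈ 85.3°.
cos 85.3° = 0.081, so f = (1 − 0.081)/2 = 0.459.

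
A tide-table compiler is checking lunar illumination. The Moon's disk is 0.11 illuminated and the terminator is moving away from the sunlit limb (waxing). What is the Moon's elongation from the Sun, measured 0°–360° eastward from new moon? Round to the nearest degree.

cos θ = 1 − 2f = 0.780, giving a principal value of 38.7°.
Waxing ⇒ before full, so θ = 38.7°.

39°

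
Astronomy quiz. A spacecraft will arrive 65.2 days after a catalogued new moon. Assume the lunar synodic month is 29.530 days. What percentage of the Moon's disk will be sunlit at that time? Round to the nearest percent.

37%

65.2 d spans 2 complete synodic months (2 × 29.530 = 59.06 d) plus 6.14 d.
The Moon has covered 6.14/29.530 of its cycle, so θ ≈ 360° × 6.14/29.530 = 74.9°.
Illuminated fraction = (1 − cos 74.9°)/2 = (1 − 0.261)/2 ≈ 0.369, so 37%.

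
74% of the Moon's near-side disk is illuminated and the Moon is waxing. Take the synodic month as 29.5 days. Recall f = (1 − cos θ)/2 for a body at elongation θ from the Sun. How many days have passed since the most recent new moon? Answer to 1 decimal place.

Invert f = (1 − cos θ)/2 to get cos θ = 1 − 2(0.74) = -0.480, hence θ₀ = arccos -0.480 = 118.7°.
Waxing ⇒ before full, so θ = 118.7°.
At 360°/29.5 d per day, 118.7° corresponds to 9.73 days.

9.7 days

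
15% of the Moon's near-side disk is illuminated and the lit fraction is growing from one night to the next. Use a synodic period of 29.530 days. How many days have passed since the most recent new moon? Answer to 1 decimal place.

Invert f = (1 − cos θ)/2 to get cos θ = 1 − 2(0.15) = 0.700, hence θ₀ = arccos 0.700 = 45.6°.
Before full moon the principal value applies: θ = 45.6°.
At 360°/29.530 d per day, 45.6° corresponds to 3.74 days.

3.7 days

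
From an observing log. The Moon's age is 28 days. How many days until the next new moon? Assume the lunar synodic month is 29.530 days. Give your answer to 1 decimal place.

1.5 days

One full lunation from the last new moon is 29.530 d; remaining = 29.530 − 28 = 1.530 d.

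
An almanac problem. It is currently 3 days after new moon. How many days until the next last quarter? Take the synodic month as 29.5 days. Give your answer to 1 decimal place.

Last quarter occurs at elongation 270°, i.e. at age 29.5 × 270/360 = 22.125 d.
So 19.125 days remain (22.125 − 3).

19.1 days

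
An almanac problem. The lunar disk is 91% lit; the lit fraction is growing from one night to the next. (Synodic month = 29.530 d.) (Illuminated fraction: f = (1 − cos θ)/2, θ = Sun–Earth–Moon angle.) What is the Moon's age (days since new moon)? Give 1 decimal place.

11.9 days

From f = (1 − cos θ)/2: cos θ = 1 − 2×0.91 = -0.820; arccos → 145.1°.
Before full moon the principal value applies: θ = 145.1°.
At 360°/29.530 d per day, 145.1° corresponds to 11.90 days.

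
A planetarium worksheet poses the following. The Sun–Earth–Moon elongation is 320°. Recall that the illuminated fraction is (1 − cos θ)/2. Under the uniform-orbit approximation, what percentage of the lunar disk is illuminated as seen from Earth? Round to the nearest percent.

cos 320° = 0.766, so f = (1 − 0.766)/2 = 0.117, i.e. 12%.

12%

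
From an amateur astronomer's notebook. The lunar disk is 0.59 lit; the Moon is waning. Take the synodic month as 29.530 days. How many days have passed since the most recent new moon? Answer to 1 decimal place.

21.3 days

cos θ = 1 − 2f = -0.180, giving a principal value of 100.4°.
Since the Moon is past full (waning), take the reflex angle: θ = 360° − 100.4° = 259.6°.
That fraction of the synodic month is 259.6/360 × 29.530 d ≈ 21.30 d.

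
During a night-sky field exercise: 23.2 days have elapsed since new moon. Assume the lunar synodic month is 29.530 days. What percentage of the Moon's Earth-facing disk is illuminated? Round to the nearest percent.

39%

Phase angle: θ = 360°·(23.2 d)/(29.530 d) = 282.8°.
cos 282.8° = 0.222, so f = (1 − 0.222)/2 = 0.389, so 39%.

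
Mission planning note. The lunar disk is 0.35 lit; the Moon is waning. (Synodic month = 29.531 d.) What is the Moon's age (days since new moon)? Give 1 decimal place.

From f = (1 − cos θ)/2: cos θ = 1 − 2×0.35 = 0.300; arccos → 72.5°.
Waning ⇒ past full, so θ = 360° − 72.5° = 287.5°.
At 360°/29.531 d per day, 287.5° corresponds to 23.58 days.

23.6 days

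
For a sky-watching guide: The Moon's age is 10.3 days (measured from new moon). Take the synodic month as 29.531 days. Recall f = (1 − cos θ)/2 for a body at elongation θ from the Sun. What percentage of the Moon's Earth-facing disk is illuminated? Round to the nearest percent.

Phase angle: θ = 360°·(10.3 d)/(29.531 d) = 125.6°.
With cos θ = (-0.582), the lit fraction is (1 − (-0.582))/2 ≈ 0.791, so 79%.

79%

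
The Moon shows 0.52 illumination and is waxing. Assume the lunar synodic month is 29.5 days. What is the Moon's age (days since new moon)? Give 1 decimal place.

7.6 days

Invert f = (1 − cos θ)/2 to get cos θ = 1 − 2(0.52) = -0.040, hence θ₀ = arccos -0.040 = 92.3°.
The Moon is waxing (0°–180°), so θ = 92.3° directly.
Age = 29.5 × 92.3°/360° ≈ 7.56 days.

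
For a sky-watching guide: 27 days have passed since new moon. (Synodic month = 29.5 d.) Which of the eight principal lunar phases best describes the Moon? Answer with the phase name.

θ ≈ 360° × 27/29.5 = 329°, which falls in the waning crescent sector.

waning crescent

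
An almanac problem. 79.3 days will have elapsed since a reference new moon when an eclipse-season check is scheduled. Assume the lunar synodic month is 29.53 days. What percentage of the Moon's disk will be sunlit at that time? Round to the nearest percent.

70%

79.3 d spans 2 complete synodic months (2 × 29.53 = 59.06 d) plus 20.24 d.
Elongation θ = 360° × 20.24/29.53 ≈ 246.7°.
With cos θ = (-0.395), the lit fraction is (1 − (-0.395))/2 ≈ 0.697, so 70%.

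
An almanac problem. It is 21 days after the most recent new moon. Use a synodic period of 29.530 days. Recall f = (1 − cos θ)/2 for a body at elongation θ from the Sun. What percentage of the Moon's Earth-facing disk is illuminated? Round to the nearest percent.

The Moon has covered 21/29.530 of its cycle, so θ ≈ 360° × 21/29.530 = 256.0°.
cos 256.0° = (-0.242), so f = (1 − (-0.242))/2 = 0.621, so 62%.

62%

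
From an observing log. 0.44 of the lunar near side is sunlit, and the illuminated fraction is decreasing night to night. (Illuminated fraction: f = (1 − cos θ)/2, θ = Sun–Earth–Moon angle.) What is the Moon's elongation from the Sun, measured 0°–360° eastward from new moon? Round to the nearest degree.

277°

cos θ = 1 − 2f = 0.120, giving a principal value of 83.1°.
Waning ⇒ past full, so θ = 360° − 83.1° = 276.9°.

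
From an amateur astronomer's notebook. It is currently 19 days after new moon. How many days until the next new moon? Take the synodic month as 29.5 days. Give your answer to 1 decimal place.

One full lunation from the last new moon is 29.5 d; remaining = 29.5 − 19 = 10.500 d.

10.5 days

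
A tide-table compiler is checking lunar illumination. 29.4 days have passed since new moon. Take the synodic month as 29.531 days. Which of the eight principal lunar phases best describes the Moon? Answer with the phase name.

new moon

At 29.4/29.531 of the cycle, θ ≈ 358° — the new moon range.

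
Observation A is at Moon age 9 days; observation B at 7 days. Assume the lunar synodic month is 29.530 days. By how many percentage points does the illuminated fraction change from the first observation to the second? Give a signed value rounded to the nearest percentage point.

-21 pp

θ₁ = 360° × 9/29.530 = 109.7°, f₁ = (1 − cos θ₁)/2 = 0.669.
θ₂ = 360° × 7/29.530 = 85.3°, f₂ = (1 − cos θ₂)/2 = 0.459.
Change = f₂ − f₁ = -0.209 → -21 percentage points.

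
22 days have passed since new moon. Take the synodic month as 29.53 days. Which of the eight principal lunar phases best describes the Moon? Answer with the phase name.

θ ≈ 360° × 22/29.53 = 268°, which falls in the last quarter sector.

last quarter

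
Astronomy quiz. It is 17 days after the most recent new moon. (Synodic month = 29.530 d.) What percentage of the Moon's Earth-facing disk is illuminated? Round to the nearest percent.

94%

Elongation θ = 360° × 17/29.530 ≈ 207.2°.
cos 207.2° = (-0.889), so f = (1 − (-0.889))/2 = 0.945, so 94%.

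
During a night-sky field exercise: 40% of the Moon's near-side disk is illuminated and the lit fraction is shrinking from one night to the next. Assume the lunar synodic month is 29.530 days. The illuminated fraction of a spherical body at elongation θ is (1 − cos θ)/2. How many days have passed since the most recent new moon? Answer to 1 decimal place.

23.1 days

Invert f = (1 − cos θ)/2 to get cos θ = 1 − 2(0.40) = 0.200, hence θ₀ = arccos 0.200 = 78.5°.
Waning ⇒ past full, so θ = 360° − 78.5° = 281.5°.
Age = 29.530 × 281.5°/360° ≈ 23.09 days.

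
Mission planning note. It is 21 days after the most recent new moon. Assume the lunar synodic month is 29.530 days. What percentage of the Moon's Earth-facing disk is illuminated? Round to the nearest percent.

Phase angle: θ = 360°·(21 d)/(29.530 d) = 256.0°.
Illuminated fraction = (1 − cos 256.0°)/2 = (1 − (-0.242))/2 ≈ 0.621, so 62%.

62%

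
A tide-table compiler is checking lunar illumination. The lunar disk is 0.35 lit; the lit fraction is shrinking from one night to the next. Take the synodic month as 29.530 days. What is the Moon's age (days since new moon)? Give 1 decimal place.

23.6 days

cos θ = 1 − 2f = 0.300, giving a principal value of 72.5°.
Waning ⇒ past full, so θ = 360° − 72.5° = 287.5°.
At 360°/29.530 d per day, 287.5° corresponds to 23.58 days.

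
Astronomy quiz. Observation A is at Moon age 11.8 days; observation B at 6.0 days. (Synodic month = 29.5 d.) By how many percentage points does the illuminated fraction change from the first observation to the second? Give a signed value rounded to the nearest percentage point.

First observation: θ = 360°·11.8/29.5 = 144.0°, so f = 0.905.
Second observation: θ = 73.2°, f = 0.356.
Δf = 0.356 − 0.905 = -0.549, i.e. -55 pp.

-55 pp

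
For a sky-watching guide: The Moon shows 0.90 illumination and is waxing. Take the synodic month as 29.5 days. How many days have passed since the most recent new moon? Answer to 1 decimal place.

11.7 days

Invert f = (1 − cos θ)/2 to get cos θ = 1 − 2(0.90) = -0.800, hence θ₀ = arccos -0.800 = 143.1°.
Before full moon the principal value applies: θ = 143.1°.
Age = 29.5 × 143.1°/360° ≈ 11.73 days.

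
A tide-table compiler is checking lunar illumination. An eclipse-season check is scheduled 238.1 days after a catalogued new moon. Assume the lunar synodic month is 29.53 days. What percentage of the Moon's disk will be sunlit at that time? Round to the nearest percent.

4%

238.1 d spans 8 complete synodic months (8 × 29.53 = 236.24 d) plus 1.86 d.
Phase angle: θ = 360°·(1.86 d)/(29.53 d) = 22.7°.
cos 22.7° = 0.923, so f = (1 − 0.923)/2 = 0.039, so 4%.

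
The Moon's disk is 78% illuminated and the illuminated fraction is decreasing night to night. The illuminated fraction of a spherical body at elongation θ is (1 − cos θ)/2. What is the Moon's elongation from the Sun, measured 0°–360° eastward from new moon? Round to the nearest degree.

236°

From f = (1 − cos θ)/2: cos θ = 1 − 2×0.78 = -0.560; arccos → 124.1°.
Waning ⇒ past full, so θ = 360° − 124.1° = 235.9°.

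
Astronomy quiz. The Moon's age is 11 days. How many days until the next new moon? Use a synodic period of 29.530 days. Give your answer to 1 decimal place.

The next new moon completes the synodic month: 29.530 − 11 = 18.530 days.

18.5 days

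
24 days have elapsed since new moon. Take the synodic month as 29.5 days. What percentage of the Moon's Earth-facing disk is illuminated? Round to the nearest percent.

The Moon has covered 24/29.5 of its cycle, so θ ≈ 360° × 24/29.5 = 292.9°.
With cos θ = 0.389, the lit fraction is (1 − 0.389)/2 ≈ 0.306, so 31%.

31%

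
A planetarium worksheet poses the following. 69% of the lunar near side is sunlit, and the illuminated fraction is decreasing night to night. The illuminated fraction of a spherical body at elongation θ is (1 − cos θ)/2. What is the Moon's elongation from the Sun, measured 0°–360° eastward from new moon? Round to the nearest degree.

248°

Invert f = (1 − cos θ)/2 to get cos θ = 1 − 2(0.69) = -0.380, hence θ₀ = arccos -0.380 = 112.3°.
A waning Moon lies in 180°–360°, so θ = 360° − 112.3° = 247.7°.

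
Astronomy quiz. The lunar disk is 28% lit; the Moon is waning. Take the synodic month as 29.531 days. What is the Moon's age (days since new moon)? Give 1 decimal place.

24.3 days

cos θ = 1 − 2f = 0.440, giving a principal value of 63.9°.
Since the Moon is past full (waning), take the reflex angle: θ = 360° − 63.9° = 296.1°.
At 360°/29.531 d per day, 296.1° corresponds to 24.29 days.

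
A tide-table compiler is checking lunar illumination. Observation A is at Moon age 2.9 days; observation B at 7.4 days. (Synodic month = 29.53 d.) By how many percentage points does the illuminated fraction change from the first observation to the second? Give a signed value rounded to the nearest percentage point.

+41 pp

First observation: θ = 360°·2.9/29.53 = 35.4°, so f = 0.092.
Second observation: θ = 90.2°, f = 0.502.
Δf = 0.502 − 0.092 = +0.410, i.e. +41 pp.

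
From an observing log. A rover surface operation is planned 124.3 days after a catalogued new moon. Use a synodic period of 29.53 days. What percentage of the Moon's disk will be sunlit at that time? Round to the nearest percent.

124.3/29.53 = 4.209 lunations, so 4 complete cycles and 6.18 d into the next.
The Moon has covered 6.18/29.53 of its cycle, so θ ≈ 360° × 6.18/29.53 = 75.3°.
With cos θ = 0.253, the lit fraction is (1 − 0.253)/2 ≈ 0.373, so 37%.

37%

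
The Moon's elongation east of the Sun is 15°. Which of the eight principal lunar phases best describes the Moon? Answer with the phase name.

15° lies in the new moon sector of the 8-phase cycle.

new moon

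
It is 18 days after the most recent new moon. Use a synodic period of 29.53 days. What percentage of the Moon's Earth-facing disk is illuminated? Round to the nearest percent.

89%

Phase angle: θ = 360°·(18 d)/(29.53 d) = 219.4°.
With cos θ = (-0.772), the lit fraction is (1 − (-0.772))/2 ≈ 0.886, so 89%.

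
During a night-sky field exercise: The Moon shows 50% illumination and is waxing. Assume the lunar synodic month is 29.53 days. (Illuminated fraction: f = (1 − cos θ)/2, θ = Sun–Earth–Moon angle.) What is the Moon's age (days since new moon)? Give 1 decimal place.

7.4 days

Invert f = (1 − cos θ)/2 to get cos θ = 1 − 2(0.50) = 0.000, hence θ₀ = arccos 0.000 = 90.0°.
The Moon is waxing (0°–180°), so θ = 90.0° directly.
Age = 29.53 × 90.0°/360° ≈ 7.38 days.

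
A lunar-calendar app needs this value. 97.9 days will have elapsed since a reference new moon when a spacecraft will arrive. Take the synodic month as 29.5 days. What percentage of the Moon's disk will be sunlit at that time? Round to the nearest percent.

97.9 d spans 3 complete synodic months (3 × 29.5 = 88.50 d) plus 9.40 d.
Phase angle: θ = 360°·(9.40 d)/(29.5 d) = 114.7°.
With cos θ = (-0.418), the lit fraction is (1 − (-0.418))/2 ≈ 0.709, so 71%.

71%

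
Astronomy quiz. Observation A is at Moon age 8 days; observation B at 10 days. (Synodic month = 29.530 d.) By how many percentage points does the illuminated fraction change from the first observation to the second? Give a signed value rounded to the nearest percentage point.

+20 percentage points

θ₁ = 360° × 8/29.530 = 97.5°, f₁ = (1 − cos θ₁)/2 = 0.566.
θ₂ = 360° × 10/29.530 = 121.9°, f₂ = (1 − cos θ₂)/2 = 0.764.
Change = f₂ − f₁ = +0.199 → +20 percentage points.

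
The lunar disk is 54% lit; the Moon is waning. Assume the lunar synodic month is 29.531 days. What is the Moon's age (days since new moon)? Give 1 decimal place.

21.8 days

cos θ = 1 − 2f = -0.080, giving a principal value of 94.6°.
A waning Moon lies in 180°–360°, so θ = 360° − 94.6° = 265.4°.
That fraction of the synodic month is 265.4/360 × 29.531 d ≈ 21.77 d.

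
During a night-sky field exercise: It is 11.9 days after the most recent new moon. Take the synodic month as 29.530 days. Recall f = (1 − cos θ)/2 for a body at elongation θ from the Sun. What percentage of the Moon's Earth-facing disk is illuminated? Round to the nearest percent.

The Moon has covered 11.9/29.530 of its cycle, so θ ≈ 360° × 11.9/29.530 = 145.1°.
With cos θ = (-0.820), the lit fraction is (1 − (-0.820))/2 ≈ 0.910, so 91%.

91%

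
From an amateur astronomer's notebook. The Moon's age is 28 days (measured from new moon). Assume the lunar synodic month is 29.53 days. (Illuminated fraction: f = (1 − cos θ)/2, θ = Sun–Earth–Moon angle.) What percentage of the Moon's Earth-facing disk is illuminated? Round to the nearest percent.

3%

The Moon has covered 28/29.53 of its cycle, so θ ≈ 360° × 28/29.53 = 341.3°.
cos 341.3° = 0.947, so f = (1 − 0.947)/2 = 0.026, so 3%.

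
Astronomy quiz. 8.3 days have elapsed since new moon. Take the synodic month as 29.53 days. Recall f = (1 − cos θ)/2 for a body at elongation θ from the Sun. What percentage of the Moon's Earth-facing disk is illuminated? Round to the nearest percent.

The Moon has covered 8.3/29.53 of its cycle, so θ ≈ 360° × 8.3/29.53 = 101.2°.
cos 101.2° = (-0.194), so f = (1 − (-0.194))/2 = 0.597, so 60%.

60%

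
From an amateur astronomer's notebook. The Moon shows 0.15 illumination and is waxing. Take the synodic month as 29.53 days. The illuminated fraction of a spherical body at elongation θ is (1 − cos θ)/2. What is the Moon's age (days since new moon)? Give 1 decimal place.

cos θ = 1 − 2f = 0.700, giving a principal value of 45.6°.
Waxing ⇒ before full, so θ = 45.6°.
That fraction of the synodic month is 45.6/360 × 29.53 d ≈ 3.74 d.

3.7 days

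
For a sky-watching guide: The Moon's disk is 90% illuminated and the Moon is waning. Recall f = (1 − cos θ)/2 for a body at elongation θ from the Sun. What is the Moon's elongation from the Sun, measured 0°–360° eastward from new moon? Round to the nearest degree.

217°

Invert f = (1 − cos θ)/2 to get cos θ = 1 − 2(0.90) = -0.800, hence θ₀ = arccos -0.800 = 143.1°.
Since the Moon is past full (waning), take the reflex angle: θ = 360° − 143.1° = 216.9°.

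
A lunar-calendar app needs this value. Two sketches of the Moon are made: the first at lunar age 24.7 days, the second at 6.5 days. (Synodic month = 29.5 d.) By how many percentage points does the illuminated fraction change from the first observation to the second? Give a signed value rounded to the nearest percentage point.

+17 pp

θ₁ = 360° × 24.7/29.5 = 301.4°, f₁ = (1 − cos θ₁)/2 = 0.239.
θ₂ = 360° × 6.5/29.5 = 79.3°, f₂ = (1 − cos θ₂)/2 = 0.407.
Change = f₂ − f₁ = +0.168 → +17 percentage points.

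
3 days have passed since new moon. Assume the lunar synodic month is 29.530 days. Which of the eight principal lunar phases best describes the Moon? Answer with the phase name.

waxing crescent

θ ≈ 360° × 3/29.530 = 37°, which falls in the waxing crescent sector.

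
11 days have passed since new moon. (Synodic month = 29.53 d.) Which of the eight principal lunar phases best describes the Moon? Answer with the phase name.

At 11/29.53 of the cycle, θ ≈ 134° — the waxing gibbous range.

waxing gibbous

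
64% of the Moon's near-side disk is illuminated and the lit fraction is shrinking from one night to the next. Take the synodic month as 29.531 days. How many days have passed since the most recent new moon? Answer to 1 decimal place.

20.8 days

Invert f = (1 − cos θ)/2 to get cos θ = 1 − 2(0.64) = -0.280, hence θ₀ = arccos -0.280 = 106.3°.
Since the Moon is past full (waning), take the reflex angle: θ = 360° − 106.3° = 253.7°.
Age = 29.531 × 253.7°/360° ≈ 20.81 days.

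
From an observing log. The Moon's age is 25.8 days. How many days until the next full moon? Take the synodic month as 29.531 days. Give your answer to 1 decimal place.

Full moon occurs at elongation 180°, i.e. at age 29.531 × 180/360 = 14.765 d.
Already past this cycle's full moon; the next is at 14.765 + 29.531 = 44.296 d, so 44.296 − 25.8 = 18.496 days.

18.5 days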